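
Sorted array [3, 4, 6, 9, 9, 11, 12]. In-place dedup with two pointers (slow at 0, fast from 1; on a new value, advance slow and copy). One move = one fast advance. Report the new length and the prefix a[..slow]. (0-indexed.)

(s=0,f=1) a[fast]=4≠a[slow]=3 write a[1]=4 → slow++,fast++
(s=1,f=2) a[fast]=6≠a[slow]=4 write a[2]=6 → slow++,fast++
(s=2,f=3) a[fast]=9≠a[slow]=6 write a[3]=9 → slow++,fast++
(s=3,f=4) a[fast]=9=a[slow] dup → fast++
(s=3,f=5) a[fast]=11≠a[slow]=9 write a[4]=11 → slow++,fast++
(s=4,f=6) a[fast]=12≠a[slow]=11 write a[5]=12 → slow++,fast++

length 6; prefix = [3, 4, 6, 9, 11, 12]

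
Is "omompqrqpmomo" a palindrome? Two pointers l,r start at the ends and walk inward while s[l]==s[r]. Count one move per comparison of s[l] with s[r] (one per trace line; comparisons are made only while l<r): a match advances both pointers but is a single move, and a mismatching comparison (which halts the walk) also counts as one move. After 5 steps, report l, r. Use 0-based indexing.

l=5, r=7

[0,12] 'o'=='o' → l++,r--
[1,11] 'm'=='m' → l++,r--
[2,10] 'o'=='o' → l++,r--
[3,9] 'm'=='m' → l++,r--
[4,8] 'p'=='p' → l++,r--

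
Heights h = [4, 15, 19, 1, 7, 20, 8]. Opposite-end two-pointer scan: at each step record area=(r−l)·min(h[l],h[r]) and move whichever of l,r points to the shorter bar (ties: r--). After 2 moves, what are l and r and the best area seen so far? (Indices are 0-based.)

l=1, r=5, best area=40

l=0 r=6: min(4,8)*6=24 best=24 *, l++
l=1 r=6: min(15,8)*5=40 best=40 *, r--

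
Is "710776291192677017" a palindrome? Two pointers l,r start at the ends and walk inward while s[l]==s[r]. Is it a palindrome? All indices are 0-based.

l=0 r=17: '7'=='7', l++,r--
l=1 r=16: '1'=='1', l++,r--
l=2 r=15: '0'=='0', l++,r--
l=3 r=14: '7'=='7', l++,r--
l=4 r=13: '7'=='7', l++,r--
l=5 r=12: '6'=='6', l++,r--
l=6 r=11: '2'=='2', l++,r--
l=7 r=10: '9'=='9', l++,r--
l=8 r=9: '1'=='1', l++,r--

palindrome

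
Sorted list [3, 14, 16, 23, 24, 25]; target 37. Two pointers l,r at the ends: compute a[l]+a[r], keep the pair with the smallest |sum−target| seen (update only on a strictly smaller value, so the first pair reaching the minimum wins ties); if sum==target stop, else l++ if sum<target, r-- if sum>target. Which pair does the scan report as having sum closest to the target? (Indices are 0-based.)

l=0 r=5: 3+25=28 d=9 *, l++
l=1 r=5: 14+25=39 d=2 *, r--
l=1 r=4: 14+24=38 d=1 *, r--
l=1 r=3: 14+23=37 d=0 *, stop

pair (14, 23) with sum 37 (|Δ|=0)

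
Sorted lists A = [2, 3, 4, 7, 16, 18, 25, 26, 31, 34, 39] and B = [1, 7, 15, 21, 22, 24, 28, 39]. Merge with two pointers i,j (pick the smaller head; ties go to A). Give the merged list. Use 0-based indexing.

[1, 2, 3, 4, 7, 7, 15, 16, 18, 21, 22, 24, 25, 26, 28, 31, 34, 39, 39]

[i=0,j=0] A[i]=2>B[j]=1 take 1 → j++
[i=0,j=1] A[i]=2<=B[j]=7 take 2 → i++
[i=1,j=1] A[i]=3<=B[j]=7 take 3 → i++
[i=2,j=1] A[i]=4<=B[j]=7 take 4 → i++
[i=3,j=1] A[i]=7<=B[j]=7 take 7 → i++
[i=4,j=1] A[i]=16>B[j]=7 take 7 → j++
[i=4,j=2] A[i]=16>B[j]=15 take 15 → j++
[i=4,j=3] A[i]=16<=B[j]=21 take 16 → i++
[i=5,j=3] A[i]=18<=B[j]=21 take 18 → i++
[i=6,j=3] A[i]=25>B[j]=21 take 21 → j++
[i=6,j=4] A[i]=25>B[j]=22 take 22 → j++
[i=6,j=5] A[i]=25>B[j]=24 take 24 → j++
[i=6,j=6] A[i]=25<=B[j]=28 take 25 → i++
[i=7,j=6] A[i]=26<=B[j]=28 take 26 → i++
[i=8,j=6] A[i]=31>B[j]=28 take 28 → j++
[i=8,j=7] A[i]=31<=B[j]=39 take 31 → i++
[i=9,j=7] A[i]=34<=B[j]=39 take 34 → i++
[i=10,j=7] A[i]=39<=B[j]=39 take 39 → i++
[i=11,j=7] A done, take B[j]=39 → j++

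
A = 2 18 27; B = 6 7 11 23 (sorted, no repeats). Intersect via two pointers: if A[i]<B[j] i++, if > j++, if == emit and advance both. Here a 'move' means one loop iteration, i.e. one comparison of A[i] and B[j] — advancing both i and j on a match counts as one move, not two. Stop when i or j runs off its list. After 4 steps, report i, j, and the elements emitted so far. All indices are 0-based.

i=0 j=0: 2<6, i++
i=1 j=0: 18>6, j++
i=1 j=1: 18>7, j++
i=1 j=2: 18>11, j++

i=1, j=3, emitted=[]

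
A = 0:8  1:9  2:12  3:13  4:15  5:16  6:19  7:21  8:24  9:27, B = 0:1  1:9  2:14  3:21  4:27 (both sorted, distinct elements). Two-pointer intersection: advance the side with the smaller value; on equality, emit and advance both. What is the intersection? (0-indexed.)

intersection = [9, 21, 27]

[i=0,j=0] 8>1 → j++
[i=0,j=1] 8<9 → i++
[i=1,j=1] 9==9 emit → i++,j++
[i=2,j=2] 12<14 → i++
[i=3,j=2] 13<14 → i++
[i=4,j=2] 15>14 → j++
[i=4,j=3] 15<21 → i++
[i=5,j=3] 16<21 → i++
[i=6,j=3] 19<21 → i++
[i=7,j=3] 21==21 emit → i++,j++
[i=8,j=4] 24<27 → i++
[i=9,j=4] 27==27 emit → i++,j++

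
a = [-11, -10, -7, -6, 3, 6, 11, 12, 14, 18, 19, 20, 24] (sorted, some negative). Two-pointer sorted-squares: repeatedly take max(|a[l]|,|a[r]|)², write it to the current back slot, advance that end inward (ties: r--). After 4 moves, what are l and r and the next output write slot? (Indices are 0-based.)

l=0, r=8, next write slot=8

l=0 r=12: |-11|<=|24| out[12]=576, r--
l=0 r=11: |-11|<=|20| out[11]=400, r--
l=0 r=10: |-11|<=|19| out[10]=361, r--
l=0 r=9: |-11|<=|18| out[9]=324, r--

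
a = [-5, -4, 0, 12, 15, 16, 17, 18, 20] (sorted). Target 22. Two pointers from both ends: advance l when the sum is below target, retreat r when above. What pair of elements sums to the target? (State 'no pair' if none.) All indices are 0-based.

no pair

[0,8] -5+20=15 <22 → l++
[1,8] -4+20=16 <22 → l++
[2,8] 0+20=20 <22 → l++
[3,8] 12+20=32 >22 → r--
[3,7] 12+18=30 >22 → r--
[3,6] 12+17=29 >22 → r--
[3,5] 12+16=28 >22 → r--
[3,4] 12+15=27 >22 → r--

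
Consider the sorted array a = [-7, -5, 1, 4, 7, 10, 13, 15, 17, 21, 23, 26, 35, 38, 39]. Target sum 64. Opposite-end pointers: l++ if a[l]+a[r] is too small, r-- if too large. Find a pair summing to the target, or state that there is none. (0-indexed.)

(26, 38)

l=0 r=14: -7+39=32 <64, l++
l=1 r=14: -5+39=34 <64, l++
l=2 r=14: 1+39=40 <64, l++
l=3 r=14: 4+39=43 <64, l++
l=4 r=14: 7+39=46 <64, l++
l=5 r=14: 10+39=49 <64, l++
l=6 r=14: 13+39=52 <64, l++
l=7 r=14: 15+39=54 <64, l++
l=8 r=14: 17+39=56 <64, l++
l=9 r=14: 21+39=60 <64, l++
l=10 r=14: 23+39=62 <64, l++
l=11 r=14: 26+39=65 >64, r--
l=11 r=13: 26+38=64, found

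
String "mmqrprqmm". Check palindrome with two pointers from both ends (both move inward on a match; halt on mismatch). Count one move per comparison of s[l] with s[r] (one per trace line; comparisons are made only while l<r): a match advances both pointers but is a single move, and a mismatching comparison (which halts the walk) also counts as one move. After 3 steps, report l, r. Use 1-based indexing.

[1,9] 'm'=='m' → l++,r--
[2,8] 'm'=='m' → l++,r--
[3,7] 'q'=='q' → l++,r--

l=4, r=6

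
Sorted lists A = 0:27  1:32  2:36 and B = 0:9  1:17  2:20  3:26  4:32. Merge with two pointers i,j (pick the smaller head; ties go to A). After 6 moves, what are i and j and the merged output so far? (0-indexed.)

i=0 j=0: A[i]=27>B[j]=9 take 9, j++
i=0 j=1: A[i]=27>B[j]=17 take 17, j++
i=0 j=2: A[i]=27>B[j]=20 take 20, j++
i=0 j=3: A[i]=27>B[j]=26 take 26, j++
i=0 j=4: A[i]=27<=B[j]=32 take 27, i++
i=1 j=4: A[i]=32<=B[j]=32 take 32, i++

i=2, j=4, merged so far=[9, 17, 20, 26, 27, 32]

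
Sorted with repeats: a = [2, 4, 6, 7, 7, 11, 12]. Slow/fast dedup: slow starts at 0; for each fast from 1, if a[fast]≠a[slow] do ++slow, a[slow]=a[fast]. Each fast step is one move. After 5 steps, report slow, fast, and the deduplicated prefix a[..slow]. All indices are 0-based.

(s=0,f=1) a[fast]=4≠a[slow]=2 write a[1]=4 → slow++,fast++
(s=1,f=2) a[fast]=6≠a[slow]=4 write a[2]=6 → slow++,fast++
(s=2,f=3) a[fast]=7≠a[slow]=6 write a[3]=7 → slow++,fast++
(s=3,f=4) a[fast]=7=a[slow] dup → fast++
(s=3,f=5) a[fast]=11≠a[slow]=7 write a[4]=11 → slow++,fast++

slow=4, fast=6, prefix=[2, 4, 6, 7, 11]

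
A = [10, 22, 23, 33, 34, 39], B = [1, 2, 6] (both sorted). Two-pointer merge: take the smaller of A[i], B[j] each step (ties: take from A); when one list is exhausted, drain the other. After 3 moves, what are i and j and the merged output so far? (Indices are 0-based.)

i=0 j=0: A[i]=10>B[j]=1 take 1, j++
i=0 j=1: A[i]=10>B[j]=2 take 2, j++
i=0 j=2: A[i]=10>B[j]=6 take 6, j++

i=0, j=3, merged so far=[1, 2, 6]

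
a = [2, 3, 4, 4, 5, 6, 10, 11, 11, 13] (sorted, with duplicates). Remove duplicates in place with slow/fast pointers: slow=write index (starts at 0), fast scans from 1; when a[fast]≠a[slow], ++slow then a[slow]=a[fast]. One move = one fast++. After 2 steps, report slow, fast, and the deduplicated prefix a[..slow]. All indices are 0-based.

slow=0 fast=1: a[fast]=3≠a[slow]=2 write a[1]=3, slow++,fast++
slow=1 fast=2: a[fast]=4≠a[slow]=3 write a[2]=4, slow++,fast++

slow=2, fast=3, prefix=[2, 3, 4]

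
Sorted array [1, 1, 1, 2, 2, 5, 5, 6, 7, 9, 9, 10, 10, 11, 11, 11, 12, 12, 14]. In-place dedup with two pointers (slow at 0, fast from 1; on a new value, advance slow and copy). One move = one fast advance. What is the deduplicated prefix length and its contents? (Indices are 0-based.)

length 10; prefix = [1, 2, 5, 6, 7, 9, 10, 11, 12, 14]

(s=0,f=1) a[fast]=1=a[slow] dup → fast++
(s=0,f=2) a[fast]=1=a[slow] dup → fast++
(s=0,f=3) a[fast]=2≠a[slow]=1 write a[1]=2 → slow++,fast++
(s=1,f=4) a[fast]=2=a[slow] dup → fast++
(s=1,f=5) a[fast]=5≠a[slow]=2 write a[2]=5 → slow++,fast++
(s=2,f=6) a[fast]=5=a[slow] dup → fast++
(s=2,f=7) a[fast]=6≠a[slow]=5 write a[3]=6 → slow++,fast++
(s=3,f=8) a[fast]=7≠a[slow]=6 write a[4]=7 → slow++,fast++
(s=4,f=9) a[fast]=9≠a[slow]=7 write a[5]=9 → slow++,fast++
(s=5,f=10) a[fast]=9=a[slow] dup → fast++
(s=5,f=11) a[fast]=10≠a[slow]=9 write a[6]=10 → slow++,fast++
(s=6,f=12) a[fast]=10=a[slow] dup → fast++
(s=6,f=13) a[fast]=11≠a[slow]=10 write a[7]=11 → slow++,fast++
(s=7,f=14) a[fast]=11=a[slow] dup → fast++
(s=7,f=15) a[fast]=11=a[slow] dup → fast++
(s=7,f=16) a[fast]=12≠a[slow]=11 write a[8]=12 → slow++,fast++
(s=8,f=17) a[fast]=12=a[slow] dup → fast++
(s=8,f=18) a[fast]=14≠a[slow]=12 write a[9]=14 → slow++,fast++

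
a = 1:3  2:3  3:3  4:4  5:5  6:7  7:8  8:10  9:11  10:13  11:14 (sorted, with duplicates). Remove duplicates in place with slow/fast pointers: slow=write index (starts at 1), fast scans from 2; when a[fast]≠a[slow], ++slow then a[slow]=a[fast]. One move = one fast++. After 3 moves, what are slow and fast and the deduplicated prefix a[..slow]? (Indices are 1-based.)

slow=2, fast=5, prefix=[3, 4]

slow=1 fast=2: a[fast]=3=a[slow] dup, fast++
slow=1 fast=3: a[fast]=3=a[slow] dup, fast++
slow=1 fast=4: a[fast]=4≠a[slow]=3 write a[2]=4, slow++,fast++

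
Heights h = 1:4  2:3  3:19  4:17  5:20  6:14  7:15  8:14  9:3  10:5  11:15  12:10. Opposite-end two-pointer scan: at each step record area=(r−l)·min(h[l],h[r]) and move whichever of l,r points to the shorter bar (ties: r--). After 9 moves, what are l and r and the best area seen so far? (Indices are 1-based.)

l=3, r=5, best area=120

l=1 r=12: min(4,10)*11=44 best=44 *, l++
l=2 r=12: min(3,10)*10=30 best=44, l++
l=3 r=12: min(19,10)*9=90 best=90 *, r--
l=3 r=11: min(19,15)*8=120 best=120 *, r--
l=3 r=10: min(19,5)*7=35 best=120, r--
l=3 r=9: min(19,3)*6=18 best=120, r--
l=3 r=8: min(19,14)*5=70 best=120, r--
l=3 r=7: min(19,15)*4=60 best=120, r--
l=3 r=6: min(19,14)*3=42 best=120, r--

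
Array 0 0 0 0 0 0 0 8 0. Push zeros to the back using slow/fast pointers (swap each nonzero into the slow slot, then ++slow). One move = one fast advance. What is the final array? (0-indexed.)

[8, 0, 0, 0, 0, 0, 0, 0, 0]

(s=0,f=0) a[fast]=0 → fast++
(s=0,f=1) a[fast]=0 → fast++
(s=0,f=2) a[fast]=0 → fast++
(s=0,f=3) a[fast]=0 → fast++
(s=0,f=4) a[fast]=0 → fast++
(s=0,f=5) a[fast]=0 → fast++
(s=0,f=6) a[fast]=0 → fast++
(s=0,f=7) a[fast]=8≠0 swap→a[0]=8 → slow++,fast++
(s=1,f=8) a[fast]=0 → fast++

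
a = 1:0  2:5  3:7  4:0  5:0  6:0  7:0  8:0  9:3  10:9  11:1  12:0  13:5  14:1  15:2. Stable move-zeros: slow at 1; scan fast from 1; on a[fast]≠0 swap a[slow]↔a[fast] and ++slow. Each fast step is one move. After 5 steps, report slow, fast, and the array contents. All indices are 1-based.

slow=3, fast=6, a=[5, 7, 0, 0, 0, 0, 0, 0, 3, 9, 1, 0, 5, 1, 2]

slow=1 fast=1: a[fast]=0, fast++
slow=1 fast=2: a[fast]=5≠0 swap→a[1]=5, slow++,fast++
slow=2 fast=3: a[fast]=7≠0 swap→a[2]=7, slow++,fast++
slow=3 fast=4: a[fast]=0, fast++
slow=3 fast=5: a[fast]=0, fast++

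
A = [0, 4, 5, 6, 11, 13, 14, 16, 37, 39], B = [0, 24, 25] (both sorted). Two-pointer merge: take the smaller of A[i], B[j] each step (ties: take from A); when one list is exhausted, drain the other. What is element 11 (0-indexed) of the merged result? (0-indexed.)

i=0 j=0: A[i]=0<=B[j]=0 take 0, i++
i=1 j=0: A[i]=4>B[j]=0 take 0, j++
i=1 j=1: A[i]=4<=B[j]=24 take 4, i++
i=2 j=1: A[i]=5<=B[j]=24 take 5, i++
i=3 j=1: A[i]=6<=B[j]=24 take 6, i++
i=4 j=1: A[i]=11<=B[j]=24 take 11, i++
i=5 j=1: A[i]=13<=B[j]=24 take 13, i++
i=6 j=1: A[i]=14<=B[j]=24 take 14, i++
i=7 j=1: A[i]=16<=B[j]=24 take 16, i++
i=8 j=1: A[i]=37>B[j]=24 take 24, j++
i=8 j=2: A[i]=37>B[j]=25 take 25, j++
i=8 j=3: B done, take A[i]=37, i++
i=9 j=3: B done, take A[i]=39, i++

merged[11] = 37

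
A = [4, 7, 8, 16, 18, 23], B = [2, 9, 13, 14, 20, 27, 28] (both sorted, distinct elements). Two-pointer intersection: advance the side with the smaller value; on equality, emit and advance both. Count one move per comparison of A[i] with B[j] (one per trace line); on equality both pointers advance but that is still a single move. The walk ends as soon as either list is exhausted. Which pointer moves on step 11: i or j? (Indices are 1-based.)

i

[i=1,j=1] 4>2 → j++
[i=1,j=2] 4<9 → i++
[i=2,j=2] 7<9 → i++
[i=3,j=2] 8<9 → i++
[i=4,j=2] 16>9 → j++
[i=4,j=3] 16>13 → j++
[i=4,j=4] 16>14 → j++
[i=4,j=5] 16<20 → i++
[i=5,j=5] 18<20 → i++
[i=6,j=5] 23>20 → j++
[i=6,j=6] 23<27 → i++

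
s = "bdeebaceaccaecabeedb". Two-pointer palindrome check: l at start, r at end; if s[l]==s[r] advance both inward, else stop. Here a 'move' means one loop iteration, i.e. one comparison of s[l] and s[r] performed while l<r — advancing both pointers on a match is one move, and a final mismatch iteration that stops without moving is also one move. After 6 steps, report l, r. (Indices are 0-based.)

[0,19] 'b'=='b' → l++,r--
[1,18] 'd'=='d' → l++,r--
[2,17] 'e'=='e' → l++,r--
[3,16] 'e'=='e' → l++,r--
[4,15] 'b'=='b' → l++,r--
[5,14] 'a'=='a' → l++,r--

l=6, r=13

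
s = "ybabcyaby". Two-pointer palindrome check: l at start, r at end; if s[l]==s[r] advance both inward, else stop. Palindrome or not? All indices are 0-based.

l=0 r=8: 'y'=='y', l++,r--
l=1 r=7: 'b'=='b', l++,r--
l=2 r=6: 'a'=='a', l++,r--
l=3 r=5: 'b'!='y', stop

not a palindrome (mismatch at 3,5)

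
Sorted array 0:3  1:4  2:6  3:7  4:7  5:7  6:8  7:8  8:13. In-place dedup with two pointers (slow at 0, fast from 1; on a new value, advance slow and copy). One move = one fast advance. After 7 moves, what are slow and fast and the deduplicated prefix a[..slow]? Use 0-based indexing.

(s=0,f=1) a[fast]=4≠a[slow]=3 write a[1]=4 → slow++,fast++
(s=1,f=2) a[fast]=6≠a[slow]=4 write a[2]=6 → slow++,fast++
(s=2,f=3) a[fast]=7≠a[slow]=6 write a[3]=7 → slow++,fast++
(s=3,f=4) a[fast]=7=a[slow] dup → fast++
(s=3,f=5) a[fast]=7=a[slow] dup → fast++
(s=3,f=6) a[fast]=8≠a[slow]=7 write a[4]=8 → slow++,fast++
(s=4,f=7) a[fast]=8=a[slow] dup → fast++

slow=4, fast=8, prefix=[3, 4, 6, 7, 8]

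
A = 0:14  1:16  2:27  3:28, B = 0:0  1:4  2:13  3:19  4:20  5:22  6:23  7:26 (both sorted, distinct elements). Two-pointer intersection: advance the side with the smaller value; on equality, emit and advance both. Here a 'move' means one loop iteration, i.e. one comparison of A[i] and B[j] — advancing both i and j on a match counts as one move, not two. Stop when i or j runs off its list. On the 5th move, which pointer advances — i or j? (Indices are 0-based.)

i

[i=0,j=0] 14>0 → j++
[i=0,j=1] 14>4 → j++
[i=0,j=2] 14>13 → j++
[i=0,j=3] 14<19 → i++
[i=1,j=3] 16<19 → i++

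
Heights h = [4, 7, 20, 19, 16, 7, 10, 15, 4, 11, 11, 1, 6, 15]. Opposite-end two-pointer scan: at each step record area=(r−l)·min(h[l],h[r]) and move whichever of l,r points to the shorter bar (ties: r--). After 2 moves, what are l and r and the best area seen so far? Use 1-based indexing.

l=3, r=14, best area=84

[1,14] min(4,15)*13=52 best=52 * → l++
[2,14] min(7,15)*12=84 best=84 * → l++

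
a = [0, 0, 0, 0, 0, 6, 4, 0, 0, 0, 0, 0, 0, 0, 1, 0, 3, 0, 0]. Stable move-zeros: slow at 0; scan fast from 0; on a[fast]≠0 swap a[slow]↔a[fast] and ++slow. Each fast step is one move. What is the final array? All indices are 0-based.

(s=0,f=0) a[fast]=0 → fast++
(s=0,f=1) a[fast]=0 → fast++
(s=0,f=2) a[fast]=0 → fast++
(s=0,f=3) a[fast]=0 → fast++
(s=0,f=4) a[fast]=0 → fast++
(s=0,f=5) a[fast]=6≠0 swap→a[0]=6 → slow++,fast++
(s=1,f=6) a[fast]=4≠0 swap→a[1]=4 → slow++,fast++
(s=2,f=7) a[fast]=0 → fast++
(s=2,f=8) a[fast]=0 → fast++
(s=2,f=9) a[fast]=0 → fast++
(s=2,f=10) a[fast]=0 → fast++
(s=2,f=11) a[fast]=0 → fast++
(s=2,f=12) a[fast]=0 → fast++
(s=2,f=13) a[fast]=0 → fast++
(s=2,f=14) a[fast]=1≠0 swap→a[2]=1 → slow++,fast++
(s=3,f=15) a[fast]=0 → fast++
(s=3,f=16) a[fast]=3≠0 swap→a[3]=3 → slow++,fast++
(s=4,f=17) a[fast]=0 → fast++
(s=4,f=18) a[fast]=0 → fast++

[6, 4, 1, 3, 0, 0, 0, 0, 0, 0, 0, 0, 0, 0, 0, 0, 0, 0, 0]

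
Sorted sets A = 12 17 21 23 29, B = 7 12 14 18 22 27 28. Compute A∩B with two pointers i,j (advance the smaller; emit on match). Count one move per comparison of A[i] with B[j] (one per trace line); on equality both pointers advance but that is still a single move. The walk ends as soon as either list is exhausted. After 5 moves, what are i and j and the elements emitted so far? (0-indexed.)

[i=0,j=0] 12>7 → j++
[i=0,j=1] 12==12 emit → i++,j++
[i=1,j=2] 17>14 → j++
[i=1,j=3] 17<18 → i++
[i=2,j=3] 21>18 → j++

i=2, j=4, emitted=[12]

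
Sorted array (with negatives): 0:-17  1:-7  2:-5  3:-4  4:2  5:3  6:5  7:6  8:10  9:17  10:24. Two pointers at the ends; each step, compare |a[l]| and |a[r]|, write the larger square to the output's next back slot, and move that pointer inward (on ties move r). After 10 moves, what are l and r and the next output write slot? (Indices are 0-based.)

l=0 r=10: |-17|<=|24| out[10]=576, r--
l=0 r=9: |-17|<=|17| out[9]=289, r--
l=0 r=8: |-17|>|10| out[8]=289, l++
l=1 r=8: |-7|<=|10| out[7]=100, r--
l=1 r=7: |-7|>|6| out[6]=49, l++
l=2 r=7: |-5|<=|6| out[5]=36, r--
l=2 r=6: |-5|<=|5| out[4]=25, r--
l=2 r=5: |-5|>|3| out[3]=25, l++
l=3 r=5: |-4|>|3| out[2]=16, l++
l=4 r=5: |2|<=|3| out[1]=9, r--

l=4, r=4, next write slot=0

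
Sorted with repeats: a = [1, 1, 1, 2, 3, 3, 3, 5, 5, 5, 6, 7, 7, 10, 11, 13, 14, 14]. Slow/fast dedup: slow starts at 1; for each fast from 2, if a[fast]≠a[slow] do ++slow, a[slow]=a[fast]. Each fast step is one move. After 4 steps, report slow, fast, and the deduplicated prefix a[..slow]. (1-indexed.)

slow=3, fast=6, prefix=[1, 2, 3]

(s=1,f=2) a[fast]=1=a[slow] dup → fast++
(s=1,f=3) a[fast]=1=a[slow] dup → fast++
(s=1,f=4) a[fast]=2≠a[slow]=1 write a[2]=2 → slow++,fast++
(s=2,f=5) a[fast]=3≠a[slow]=2 write a[3]=3 → slow++,fast++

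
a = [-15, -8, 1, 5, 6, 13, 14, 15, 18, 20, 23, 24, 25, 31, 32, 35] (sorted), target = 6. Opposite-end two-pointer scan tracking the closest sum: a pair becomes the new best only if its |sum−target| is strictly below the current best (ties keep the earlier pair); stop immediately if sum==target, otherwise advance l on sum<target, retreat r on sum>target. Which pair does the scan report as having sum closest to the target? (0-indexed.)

l=0 r=15: -15+35=20 d=14 *, r--
l=0 r=14: -15+32=17 d=11 *, r--
l=0 r=13: -15+31=16 d=10 *, r--
l=0 r=12: -15+25=10 d=4 *, r--
l=0 r=11: -15+24=9 d=3 *, r--
l=0 r=10: -15+23=8 d=2 *, r--
l=0 r=9: -15+20=5 d=1 *, l++
l=1 r=9: -8+20=12 d=6, r--
l=1 r=8: -8+18=10 d=4, r--
l=1 r=7: -8+15=7 d=1, r--
l=1 r=6: -8+14=6 d=0 *, stop

pair (-8, 14) with sum 6 (|Δ|=0)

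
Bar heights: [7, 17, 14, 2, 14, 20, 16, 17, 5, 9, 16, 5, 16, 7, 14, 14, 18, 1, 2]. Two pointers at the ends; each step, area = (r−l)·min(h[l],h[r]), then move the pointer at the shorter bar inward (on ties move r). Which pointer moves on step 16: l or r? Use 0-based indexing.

l=0 r=18: min(7,2)*18=36 best=36 *, r--
l=0 r=17: min(7,1)*17=17 best=36, r--
l=0 r=16: min(7,18)*16=112 best=112 *, l++
l=1 r=16: min(17,18)*15=255 best=255 *, l++
l=2 r=16: min(14,18)*14=196 best=255, l++
l=3 r=16: min(2,18)*13=26 best=255, l++
l=4 r=16: min(14,18)*12=168 best=255, l++
l=5 r=16: min(20,18)*11=198 best=255, r--
l=5 r=15: min(20,14)*10=140 best=255, r--
l=5 r=14: min(20,14)*9=126 best=255, r--
l=5 r=13: min(20,7)*8=56 best=255, r--
l=5 r=12: min(20,16)*7=112 best=255, r--
l=5 r=11: min(20,5)*6=30 best=255, r--
l=5 r=10: min(20,16)*5=80 best=255, r--
l=5 r=9: min(20,9)*4=36 best=255, r--
l=5 r=8: min(20,5)*3=15 best=255, r--

r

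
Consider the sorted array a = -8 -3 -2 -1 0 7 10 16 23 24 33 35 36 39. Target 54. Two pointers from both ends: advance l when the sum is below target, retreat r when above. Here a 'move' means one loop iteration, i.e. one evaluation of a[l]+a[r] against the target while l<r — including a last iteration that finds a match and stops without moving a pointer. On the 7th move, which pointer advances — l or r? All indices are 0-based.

l=0 r=13: -8+39=31 <54, l++
l=1 r=13: -3+39=36 <54, l++
l=2 r=13: -2+39=37 <54, l++
l=3 r=13: -1+39=38 <54, l++
l=4 r=13: 0+39=39 <54, l++
l=5 r=13: 7+39=46 <54, l++
l=6 r=13: 10+39=49 <54, l++

l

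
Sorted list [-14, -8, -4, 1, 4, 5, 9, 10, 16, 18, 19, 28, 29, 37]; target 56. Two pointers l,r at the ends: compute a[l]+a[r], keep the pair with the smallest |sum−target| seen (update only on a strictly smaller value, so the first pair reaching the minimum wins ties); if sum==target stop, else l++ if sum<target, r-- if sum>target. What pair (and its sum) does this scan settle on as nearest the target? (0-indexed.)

pair (19, 37) with sum 56 (|Δ|=0)

l=0 r=13: -14+37=23 d=33 *, l++
l=1 r=13: -8+37=29 d=27 *, l++
l=2 r=13: -4+37=33 d=23 *, l++
l=3 r=13: 1+37=38 d=18 *, l++
l=4 r=13: 4+37=41 d=15 *, l++
l=5 r=13: 5+37=42 d=14 *, l++
l=6 r=13: 9+37=46 d=10 *, l++
l=7 r=13: 10+37=47 d=9 *, l++
l=8 r=13: 16+37=53 d=3 *, l++
l=9 r=13: 18+37=55 d=1 *, l++
l=10 r=13: 19+37=56 d=0 *, stop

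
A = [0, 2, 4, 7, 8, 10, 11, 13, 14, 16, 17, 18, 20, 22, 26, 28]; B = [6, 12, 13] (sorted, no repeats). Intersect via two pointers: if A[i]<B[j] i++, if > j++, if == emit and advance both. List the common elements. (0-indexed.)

i=0 j=0: 0<6, i++
i=1 j=0: 2<6, i++
i=2 j=0: 4<6, i++
i=3 j=0: 7>6, j++
i=3 j=1: 7<12, i++
i=4 j=1: 8<12, i++
i=5 j=1: 10<12, i++
i=6 j=1: 11<12, i++
i=7 j=1: 13>12, j++
i=7 j=2: 13==13 emit, i++,j++

intersection = [13]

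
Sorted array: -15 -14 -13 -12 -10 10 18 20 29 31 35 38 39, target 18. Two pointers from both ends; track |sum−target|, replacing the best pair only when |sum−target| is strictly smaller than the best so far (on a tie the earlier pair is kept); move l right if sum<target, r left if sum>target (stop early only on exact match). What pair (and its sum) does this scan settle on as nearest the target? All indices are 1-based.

pair (-13, 31) with sum 18 (|Δ|=0)

l=1 r=13: -15+39=24 d=6 *, r--
l=1 r=12: -15+38=23 d=5 *, r--
l=1 r=11: -15+35=20 d=2 *, r--
l=1 r=10: -15+31=16 d=2, l++
l=2 r=10: -14+31=17 d=1 *, l++
l=3 r=10: -13+31=18 d=0 *, stop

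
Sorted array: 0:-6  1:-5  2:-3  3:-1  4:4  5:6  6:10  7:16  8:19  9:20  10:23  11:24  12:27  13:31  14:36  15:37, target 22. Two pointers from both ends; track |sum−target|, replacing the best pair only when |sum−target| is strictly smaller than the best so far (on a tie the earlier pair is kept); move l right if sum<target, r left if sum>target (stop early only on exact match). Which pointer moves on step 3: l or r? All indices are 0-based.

[0,15] -6+37=31 d=9 * → r--
[0,14] -6+36=30 d=8 * → r--
[0,13] -6+31=25 d=3 * → r--

r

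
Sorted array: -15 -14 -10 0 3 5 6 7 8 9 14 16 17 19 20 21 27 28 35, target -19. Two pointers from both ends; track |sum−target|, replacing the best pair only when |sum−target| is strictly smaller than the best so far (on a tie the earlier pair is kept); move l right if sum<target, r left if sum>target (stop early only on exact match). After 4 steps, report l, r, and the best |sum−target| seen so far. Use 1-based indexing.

l=1, r=15, best |Δ|=25

[1,19] -15+35=20 d=39 * → r--
[1,18] -15+28=13 d=32 * → r--
[1,17] -15+27=12 d=31 * → r--
[1,16] -15+21=6 d=25 * → r--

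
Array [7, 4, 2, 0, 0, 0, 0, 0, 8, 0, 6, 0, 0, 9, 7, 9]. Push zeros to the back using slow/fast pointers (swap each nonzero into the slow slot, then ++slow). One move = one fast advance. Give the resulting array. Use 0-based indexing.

[7, 4, 2, 8, 6, 9, 7, 9, 0, 0, 0, 0, 0, 0, 0, 0]

(s=0,f=0) a[fast]=7≠0 swap→a[0]=7 → slow++,fast++
(s=1,f=1) a[fast]=4≠0 swap→a[1]=4 → slow++,fast++
(s=2,f=2) a[fast]=2≠0 swap→a[2]=2 → slow++,fast++
(s=3,f=3) a[fast]=0 → fast++
(s=3,f=4) a[fast]=0 → fast++
(s=3,f=5) a[fast]=0 → fast++
(s=3,f=6) a[fast]=0 → fast++
(s=3,f=7) a[fast]=0 → fast++
(s=3,f=8) a[fast]=8≠0 swap→a[3]=8 → slow++,fast++
(s=4,f=9) a[fast]=0 → fast++
(s=4,f=10) a[fast]=6≠0 swap→a[4]=6 → slow++,fast++
(s=5,f=11) a[fast]=0 → fast++
(s=5,f=12) a[fast]=0 → fast++
(s=5,f=13) a[fast]=9≠0 swap→a[5]=9 → slow++,fast++
(s=6,f=14) a[fast]=7≠0 swap→a[6]=7 → slow++,fast++
(s=7,f=15) a[fast]=9≠0 swap→a[7]=9 → slow++,fast++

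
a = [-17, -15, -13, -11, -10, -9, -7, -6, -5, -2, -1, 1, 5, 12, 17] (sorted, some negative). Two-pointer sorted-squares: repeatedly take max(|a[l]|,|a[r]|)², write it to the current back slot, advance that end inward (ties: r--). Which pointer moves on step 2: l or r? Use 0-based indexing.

l

[0,14] |-17|<=|17| out[14]=289 → r--
[0,13] |-17|>|12| out[13]=289 → l++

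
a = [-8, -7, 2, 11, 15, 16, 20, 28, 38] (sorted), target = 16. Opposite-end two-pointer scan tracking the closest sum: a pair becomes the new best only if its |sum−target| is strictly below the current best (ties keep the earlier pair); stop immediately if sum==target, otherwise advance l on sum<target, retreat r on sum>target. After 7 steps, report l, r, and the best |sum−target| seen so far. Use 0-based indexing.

l=0 r=8: -8+38=30 d=14 *, r--
l=0 r=7: -8+28=20 d=4 *, r--
l=0 r=6: -8+20=12 d=4, l++
l=1 r=6: -7+20=13 d=3 *, l++
l=2 r=6: 2+20=22 d=6, r--
l=2 r=5: 2+16=18 d=2 *, r--
l=2 r=4: 2+15=17 d=1 *, r--

l=2, r=3, best |Δ|=1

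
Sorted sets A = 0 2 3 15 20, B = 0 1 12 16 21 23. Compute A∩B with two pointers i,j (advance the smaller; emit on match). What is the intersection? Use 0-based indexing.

intersection = [0]

[i=0,j=0] 0==0 emit → i++,j++
[i=1,j=1] 2>1 → j++
[i=1,j=2] 2<12 → i++
[i=2,j=2] 3<12 → i++
[i=3,j=2] 15>12 → j++
[i=3,j=3] 15<16 → i++
[i=4,j=3] 20>16 → j++
[i=4,j=4] 20<21 → i++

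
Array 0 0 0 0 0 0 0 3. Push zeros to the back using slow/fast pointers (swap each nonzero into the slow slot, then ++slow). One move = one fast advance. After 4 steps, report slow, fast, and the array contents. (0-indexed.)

slow=0 fast=0: a[fast]=0, fast++
slow=0 fast=1: a[fast]=0, fast++
slow=0 fast=2: a[fast]=0, fast++
slow=0 fast=3: a[fast]=0, fast++

slow=0, fast=4, a=[0, 0, 0, 0, 0, 0, 0, 3]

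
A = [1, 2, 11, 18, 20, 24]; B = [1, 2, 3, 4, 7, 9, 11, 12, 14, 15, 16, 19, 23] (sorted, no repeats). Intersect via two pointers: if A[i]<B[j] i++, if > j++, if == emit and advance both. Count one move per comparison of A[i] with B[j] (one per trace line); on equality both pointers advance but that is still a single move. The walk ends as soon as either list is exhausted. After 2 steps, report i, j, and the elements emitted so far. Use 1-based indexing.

i=1 j=1: 1==1 emit, i++,j++
i=2 j=2: 2==2 emit, i++,j++

i=3, j=3, emitted=[1, 2]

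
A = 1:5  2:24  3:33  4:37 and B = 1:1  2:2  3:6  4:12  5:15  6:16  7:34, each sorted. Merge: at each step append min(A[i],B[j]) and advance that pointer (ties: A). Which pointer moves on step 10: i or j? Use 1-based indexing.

i=1 j=1: A[i]=5>B[j]=1 take 1, j++
i=1 j=2: A[i]=5>B[j]=2 take 2, j++
i=1 j=3: A[i]=5<=B[j]=6 take 5, i++
i=2 j=3: A[i]=24>B[j]=6 take 6, j++
i=2 j=4: A[i]=24>B[j]=12 take 12, j++
i=2 j=5: A[i]=24>B[j]=15 take 15, j++
i=2 j=6: A[i]=24>B[j]=16 take 16, j++
i=2 j=7: A[i]=24<=B[j]=34 take 24, i++
i=3 j=7: A[i]=33<=B[j]=34 take 33, i++
i=4 j=7: A[i]=37>B[j]=34 take 34, j++

j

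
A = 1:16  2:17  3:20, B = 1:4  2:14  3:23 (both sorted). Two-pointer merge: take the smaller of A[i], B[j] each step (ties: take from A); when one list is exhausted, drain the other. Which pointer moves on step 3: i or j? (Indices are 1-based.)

i

[i=1,j=1] A[i]=16>B[j]=4 take 4 → j++
[i=1,j=2] A[i]=16>B[j]=14 take 14 → j++
[i=1,j=3] A[i]=16<=B[j]=23 take 16 → i++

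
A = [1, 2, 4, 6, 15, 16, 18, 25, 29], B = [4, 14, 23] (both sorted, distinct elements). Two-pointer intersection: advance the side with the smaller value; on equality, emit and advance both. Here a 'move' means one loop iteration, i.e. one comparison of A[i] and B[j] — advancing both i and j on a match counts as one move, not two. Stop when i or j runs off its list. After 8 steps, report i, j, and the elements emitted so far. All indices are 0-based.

i=7, j=2, emitted=[4]

[i=0,j=0] 1<4 → i++
[i=1,j=0] 2<4 → i++
[i=2,j=0] 4==4 emit → i++,j++
[i=3,j=1] 6<14 → i++
[i=4,j=1] 15>14 → j++
[i=4,j=2] 15<23 → i++
[i=5,j=2] 16<23 → i++
[i=6,j=2] 18<23 → i++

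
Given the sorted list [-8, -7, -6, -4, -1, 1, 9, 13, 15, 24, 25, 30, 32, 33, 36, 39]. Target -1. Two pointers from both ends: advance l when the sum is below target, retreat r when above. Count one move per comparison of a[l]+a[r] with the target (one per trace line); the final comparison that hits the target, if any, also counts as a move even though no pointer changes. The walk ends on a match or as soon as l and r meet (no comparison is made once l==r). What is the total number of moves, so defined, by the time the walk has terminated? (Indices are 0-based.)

15 moves

[0,15] -8+39=31 >-1 → r--
[0,14] -8+36=28 >-1 → r--
[0,13] -8+33=25 >-1 → r--
[0,12] -8+32=24 >-1 → r--
[0,11] -8+30=22 >-1 → r--
[0,10] -8+25=17 >-1 → r--
[0,9] -8+24=16 >-1 → r--
[0,8] -8+15=7 >-1 → r--
[0,7] -8+13=5 >-1 → r--
[0,6] -8+9=1 >-1 → r--
[0,5] -8+1=-7 <-1 → l++
[1,5] -7+1=-6 <-1 → l++
[2,5] -6+1=-5 <-1 → l++
[3,5] -4+1=-3 <-1 → l++
[4,5] -1+1=0 >-1 → r--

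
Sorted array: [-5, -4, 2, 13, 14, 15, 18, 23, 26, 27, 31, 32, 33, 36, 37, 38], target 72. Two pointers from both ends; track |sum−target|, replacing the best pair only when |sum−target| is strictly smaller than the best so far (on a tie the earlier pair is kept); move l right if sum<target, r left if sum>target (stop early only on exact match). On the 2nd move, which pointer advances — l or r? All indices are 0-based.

[0,15] -5+38=33 d=39 * → l++
[1,15] -4+38=34 d=38 * → l++

l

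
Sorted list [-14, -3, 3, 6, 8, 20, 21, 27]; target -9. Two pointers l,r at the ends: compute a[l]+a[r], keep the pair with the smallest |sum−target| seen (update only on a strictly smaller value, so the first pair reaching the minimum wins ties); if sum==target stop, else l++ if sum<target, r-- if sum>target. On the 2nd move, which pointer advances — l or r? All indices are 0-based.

l=0 r=7: -14+27=13 d=22 *, r--
l=0 r=6: -14+21=7 d=16 *, r--

r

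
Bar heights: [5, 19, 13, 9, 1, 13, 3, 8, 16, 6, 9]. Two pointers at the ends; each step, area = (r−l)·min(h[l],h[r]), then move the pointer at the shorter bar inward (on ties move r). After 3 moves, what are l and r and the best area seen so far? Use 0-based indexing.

l=0 r=10: min(5,9)*10=50 best=50 *, l++
l=1 r=10: min(19,9)*9=81 best=81 *, r--
l=1 r=9: min(19,6)*8=48 best=81, r--

l=1, r=8, best area=81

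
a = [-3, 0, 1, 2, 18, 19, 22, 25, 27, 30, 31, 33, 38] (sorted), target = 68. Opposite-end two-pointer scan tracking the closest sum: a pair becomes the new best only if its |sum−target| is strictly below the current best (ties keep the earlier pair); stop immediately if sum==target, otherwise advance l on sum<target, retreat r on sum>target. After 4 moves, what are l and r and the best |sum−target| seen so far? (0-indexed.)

l=4, r=12, best |Δ|=28

l=0 r=12: -3+38=35 d=33 *, l++
l=1 r=12: 0+38=38 d=30 *, l++
l=2 r=12: 1+38=39 d=29 *, l++
l=3 r=12: 2+38=40 d=28 *, l++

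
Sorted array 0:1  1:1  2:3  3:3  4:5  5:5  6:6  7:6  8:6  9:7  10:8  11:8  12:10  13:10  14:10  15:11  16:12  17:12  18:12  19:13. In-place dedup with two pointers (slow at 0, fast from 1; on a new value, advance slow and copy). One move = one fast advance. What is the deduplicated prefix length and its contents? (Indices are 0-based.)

(s=0,f=1) a[fast]=1=a[slow] dup → fast++
(s=0,f=2) a[fast]=3≠a[slow]=1 write a[1]=3 → slow++,fast++
(s=1,f=3) a[fast]=3=a[slow] dup → fast++
(s=1,f=4) a[fast]=5≠a[slow]=3 write a[2]=5 → slow++,fast++
(s=2,f=5) a[fast]=5=a[slow] dup → fast++
(s=2,f=6) a[fast]=6≠a[slow]=5 write a[3]=6 → slow++,fast++
(s=3,f=7) a[fast]=6=a[slow] dup → fast++
(s=3,f=8) a[fast]=6=a[slow] dup → fast++
(s=3,f=9) a[fast]=7≠a[slow]=6 write a[4]=7 → slow++,fast++
(s=4,f=10) a[fast]=8≠a[slow]=7 write a[5]=8 → slow++,fast++
(s=5,f=11) a[fast]=8=a[slow] dup → fast++
(s=5,f=12) a[fast]=10≠a[slow]=8 write a[6]=10 → slow++,fast++
(s=6,f=13) a[fast]=10=a[slow] dup → fast++
(s=6,f=14) a[fast]=10=a[slow] dup → fast++
(s=6,f=15) a[fast]=11≠a[slow]=10 write a[7]=11 → slow++,fast++
(s=7,f=16) a[fast]=12≠a[slow]=11 write a[8]=12 → slow++,fast++
(s=8,f=17) a[fast]=12=a[slow] dup → fast++
(s=8,f=18) a[fast]=12=a[slow] dup → fast++
(s=8,f=19) a[fast]=13≠a[slow]=12 write a[9]=13 → slow++,fast++

length 10; prefix = [1, 3, 5, 6, 7, 8, 10, 11, 12, 13]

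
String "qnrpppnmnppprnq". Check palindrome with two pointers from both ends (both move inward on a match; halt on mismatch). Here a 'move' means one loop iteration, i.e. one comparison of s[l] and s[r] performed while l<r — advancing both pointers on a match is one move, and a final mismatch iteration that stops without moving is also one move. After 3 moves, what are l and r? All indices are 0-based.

[0,14] 'q'=='q' → l++,r--
[1,13] 'n'=='n' → l++,r--
[2,12] 'r'=='r' → l++,r--

l=3, r=11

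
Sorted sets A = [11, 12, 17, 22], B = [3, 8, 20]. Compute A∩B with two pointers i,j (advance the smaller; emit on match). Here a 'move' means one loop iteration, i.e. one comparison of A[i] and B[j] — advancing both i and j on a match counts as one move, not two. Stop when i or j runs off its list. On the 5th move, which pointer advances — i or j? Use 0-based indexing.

i

[i=0,j=0] 11>3 → j++
[i=0,j=1] 11>8 → j++
[i=0,j=2] 11<20 → i++
[i=1,j=2] 12<20 → i++
[i=2,j=2] 17<20 → i++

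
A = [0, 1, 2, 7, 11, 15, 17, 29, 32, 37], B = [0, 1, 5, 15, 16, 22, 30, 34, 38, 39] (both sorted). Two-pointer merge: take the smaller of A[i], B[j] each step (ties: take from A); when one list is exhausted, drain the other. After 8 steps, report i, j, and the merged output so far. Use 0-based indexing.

i=5, j=3, merged so far=[0, 0, 1, 1, 2, 5, 7, 11]

i=0 j=0: A[i]=0<=B[j]=0 take 0, i++
i=1 j=0: A[i]=1>B[j]=0 take 0, j++
i=1 j=1: A[i]=1<=B[j]=1 take 1, i++
i=2 j=1: A[i]=2>B[j]=1 take 1, j++
i=2 j=2: A[i]=2<=B[j]=5 take 2, i++
i=3 j=2: A[i]=7>B[j]=5 take 5, j++
i=3 j=3: A[i]=7<=B[j]=15 take 7, i++
i=4 j=3: A[i]=11<=B[j]=15 take 11, i++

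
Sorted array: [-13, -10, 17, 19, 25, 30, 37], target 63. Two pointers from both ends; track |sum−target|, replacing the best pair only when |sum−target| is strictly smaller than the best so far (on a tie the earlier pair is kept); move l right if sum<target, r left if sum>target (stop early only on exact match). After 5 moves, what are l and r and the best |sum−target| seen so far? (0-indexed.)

l=5, r=6, best |Δ|=1

l=0 r=6: -13+37=24 d=39 *, l++
l=1 r=6: -10+37=27 d=36 *, l++
l=2 r=6: 17+37=54 d=9 *, l++
l=3 r=6: 19+37=56 d=7 *, l++
l=4 r=6: 25+37=62 d=1 *, l++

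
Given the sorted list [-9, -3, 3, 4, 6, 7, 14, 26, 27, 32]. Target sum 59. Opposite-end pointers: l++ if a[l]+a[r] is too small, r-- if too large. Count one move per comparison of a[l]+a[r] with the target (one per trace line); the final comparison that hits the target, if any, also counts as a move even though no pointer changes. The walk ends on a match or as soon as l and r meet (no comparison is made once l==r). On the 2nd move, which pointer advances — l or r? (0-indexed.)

l=0 r=9: -9+32=23 <59, l++
l=1 r=9: -3+32=29 <59, l++

l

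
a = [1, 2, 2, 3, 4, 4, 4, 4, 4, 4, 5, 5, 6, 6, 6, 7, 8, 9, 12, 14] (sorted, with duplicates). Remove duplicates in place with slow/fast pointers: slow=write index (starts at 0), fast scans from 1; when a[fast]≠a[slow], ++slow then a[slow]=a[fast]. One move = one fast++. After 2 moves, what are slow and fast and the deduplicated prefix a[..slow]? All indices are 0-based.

(s=0,f=1) a[fast]=2≠a[slow]=1 write a[1]=2 → slow++,fast++
(s=1,f=2) a[fast]=2=a[slow] dup → fast++

slow=1, fast=3, prefix=[1, 2]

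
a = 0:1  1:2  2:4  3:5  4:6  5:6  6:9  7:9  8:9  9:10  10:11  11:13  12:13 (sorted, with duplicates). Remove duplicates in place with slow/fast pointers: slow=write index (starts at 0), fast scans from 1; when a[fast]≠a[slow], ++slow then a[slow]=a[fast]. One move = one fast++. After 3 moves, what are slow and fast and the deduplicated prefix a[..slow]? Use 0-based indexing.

slow=3, fast=4, prefix=[1, 2, 4, 5]

slow=0 fast=1: a[fast]=2≠a[slow]=1 write a[1]=2, slow++,fast++
slow=1 fast=2: a[fast]=4≠a[slow]=2 write a[2]=4, slow++,fast++
slow=2 fast=3: a[fast]=5≠a[slow]=4 write a[3]=5, slow++,fast++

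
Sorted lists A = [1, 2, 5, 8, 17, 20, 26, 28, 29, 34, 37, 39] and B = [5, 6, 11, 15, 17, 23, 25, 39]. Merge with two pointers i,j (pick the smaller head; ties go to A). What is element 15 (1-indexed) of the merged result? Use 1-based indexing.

merged[15] = 28

i=1 j=1: A[i]=1<=B[j]=5 take 1, i++
i=2 j=1: A[i]=2<=B[j]=5 take 2, i++
i=3 j=1: A[i]=5<=B[j]=5 take 5, i++
i=4 j=1: A[i]=8>B[j]=5 take 5, j++
i=4 j=2: A[i]=8>B[j]=6 take 6, j++
i=4 j=3: A[i]=8<=B[j]=11 take 8, i++
i=5 j=3: A[i]=17>B[j]=11 take 11, j++
i=5 j=4: A[i]=17>B[j]=15 take 15, j++
i=5 j=5: A[i]=17<=B[j]=17 take 17, i++
i=6 j=5: A[i]=20>B[j]=17 take 17, j++
i=6 j=6: A[i]=20<=B[j]=23 take 20, i++
i=7 j=6: A[i]=26>B[j]=23 take 23, j++
i=7 j=7: A[i]=26>B[j]=25 take 25, j++
i=7 j=8: A[i]=26<=B[j]=39 take 26, i++
i=8 j=8: A[i]=28<=B[j]=39 take 28, i++
i=9 j=8: A[i]=29<=B[j]=39 take 29, i++
i=10 j=8: A[i]=34<=B[j]=39 take 34, i++
i=11 j=8: A[i]=37<=B[j]=39 take 37, i++
i=12 j=8: A[i]=39<=B[j]=39 take 39, i++
i=13 j=8: A done, take B[j]=39, j++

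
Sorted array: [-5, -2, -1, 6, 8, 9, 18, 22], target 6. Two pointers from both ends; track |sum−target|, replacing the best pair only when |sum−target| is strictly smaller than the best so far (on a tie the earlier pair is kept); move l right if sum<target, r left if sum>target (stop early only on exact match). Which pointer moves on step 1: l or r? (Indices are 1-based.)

r

l=1 r=8: -5+22=17 d=11 *, r--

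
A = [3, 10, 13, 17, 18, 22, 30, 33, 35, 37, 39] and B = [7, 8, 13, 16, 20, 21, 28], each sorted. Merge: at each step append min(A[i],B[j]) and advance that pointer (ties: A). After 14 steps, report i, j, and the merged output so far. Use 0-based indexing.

i=7, j=7, merged so far=[3, 7, 8, 10, 13, 13, 16, 17, 18, 20, 21, 22, 28, 30]

i=0 j=0: A[i]=3<=B[j]=7 take 3, i++
i=1 j=0: A[i]=10>B[j]=7 take 7, j++
i=1 j=1: A[i]=10>B[j]=8 take 8, j++
i=1 j=2: A[i]=10<=B[j]=13 take 10, i++
i=2 j=2: A[i]=13<=B[j]=13 take 13, i++
i=3 j=2: A[i]=17>B[j]=13 take 13, j++
i=3 j=3: A[i]=17>B[j]=16 take 16, j++
i=3 j=4: A[i]=17<=B[j]=20 take 17, i++
i=4 j=4: A[i]=18<=B[j]=20 take 18, i++
i=5 j=4: A[i]=22>B[j]=20 take 20, j++
i=5 j=5: A[i]=22>B[j]=21 take 21, j++
i=5 j=6: A[i]=22<=B[j]=28 take 22, i++
i=6 j=6: A[i]=30>B[j]=28 take 28, j++
i=6 j=7: B done, take A[i]=30, i++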